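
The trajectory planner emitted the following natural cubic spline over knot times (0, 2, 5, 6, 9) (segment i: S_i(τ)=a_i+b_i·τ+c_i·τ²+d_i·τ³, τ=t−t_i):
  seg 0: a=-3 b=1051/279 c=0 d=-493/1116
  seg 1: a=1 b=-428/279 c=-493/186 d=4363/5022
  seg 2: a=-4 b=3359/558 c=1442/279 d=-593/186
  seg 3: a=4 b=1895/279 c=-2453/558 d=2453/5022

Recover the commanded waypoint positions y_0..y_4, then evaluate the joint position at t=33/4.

y_0 = S_0(0) = a_0 = -3
y_1 = S_1(0) = a_1 = 1
y_2 = S_2(0) = a_2 = -4
y_3 = S_3(0) = a_3 = 4
y_4 = S_3(3) = -2
t_q=33/4 is in segment 3 (τ=9/4); S_3(τ)=10281/3968

y_0=-3 y_1=1 y_2=-4 y_3=4 y_4=-2
S(33/4) = 10281/3968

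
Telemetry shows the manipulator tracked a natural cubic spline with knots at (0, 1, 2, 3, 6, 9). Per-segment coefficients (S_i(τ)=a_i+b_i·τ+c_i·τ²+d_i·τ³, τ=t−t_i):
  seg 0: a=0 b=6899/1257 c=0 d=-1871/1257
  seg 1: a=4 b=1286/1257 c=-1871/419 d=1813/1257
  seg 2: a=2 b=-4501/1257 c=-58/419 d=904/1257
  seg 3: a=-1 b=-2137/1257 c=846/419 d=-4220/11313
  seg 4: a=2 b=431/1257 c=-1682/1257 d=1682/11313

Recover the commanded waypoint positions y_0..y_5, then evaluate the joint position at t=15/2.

y_0=0 y_1=4 y_2=2 y_3=-1 y_4=2 y_5=-5
S(15/2) = 9/1676

y_0 = S_0(0) = a_0 = 0
y_1 = S_1(0) = a_1 = 4
y_2 = S_2(0) = a_2 = 2
y_3 = S_3(0) = a_3 = -1
y_4 = S_4(0) = a_4 = 2
y_5 = S_4(3) = -5
t_q=15/2 is in segment 4 (τ=3/2); S_4(τ)=9/1676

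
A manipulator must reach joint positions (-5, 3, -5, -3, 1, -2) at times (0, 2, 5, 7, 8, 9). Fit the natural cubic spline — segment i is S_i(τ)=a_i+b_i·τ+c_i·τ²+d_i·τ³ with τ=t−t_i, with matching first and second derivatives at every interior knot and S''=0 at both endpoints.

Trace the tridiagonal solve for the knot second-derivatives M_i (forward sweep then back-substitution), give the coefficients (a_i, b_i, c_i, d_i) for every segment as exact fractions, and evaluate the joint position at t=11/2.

  seg 0: a=-5 b=32590/5799 c=0 d=-4697/11598
  seg 1: a=3 b=4408/5799 c=-4697/1933 d=2489/5799
  seg 2: a=-5 b=-12935/5799 c=2770/1933 d=1057/11598
  seg 3: a=-3 b=26647/5799 c=3827/1933 d=-14932/5799
  seg 4: a=1 b=4813/5799 c=-11105/1933 d=11105/5799
S(11/2) = -177701/30928

Δ: Δ0=4, Δ1=-8/3, Δ2=1, Δ3=4, Δ4=-3
row 1: diag=10, rhs=-40; c'=3/10, d'=-4
row 2: denom=10−3·3/10=91/10; d'=(22−3·-4)/(91/10)=340/91
row 3: denom=6−2·20/91=506/91; d'=(18−2·340/91)/(506/91)=479/253
row 4: denom=4−1·91/506=1933/506; d'=(-42−1·479/253)/(1933/506)=-22210/1933
back: M4=-22210/1933
back: M3=479/253−91/506·-22210/1933=7654/1933
back: M2=340/91−20/91·7654/1933=5540/1933
back: M1=-4−3/10·5540/1933=-9394/1933
M: M0=0, M1=-9394/1933, M2=5540/1933, M3=7654/1933, M4=-22210/1933, M5=0
seg 0: a=-5, c=M0/2=0, d=(M1−M0)/(6·2)=-4697/11598, b=Δ0−h0·(2M0+M1)/6=32590/5799
seg 1: a=3, c=M1/2=-4697/1933, d=(M2−M1)/(6·3)=2489/5799, b=Δ1−h1·(2M1+M2)/6=4408/5799
seg 2: a=-5, c=M2/2=2770/1933, d=(M3−M2)/(6·2)=1057/11598, b=Δ2−h2·(2M2+M3)/6=-12935/5799
seg 3: a=-3, c=M3/2=3827/1933, d=(M4−M3)/(6·1)=-14932/5799, b=Δ3−h3·(2M3+M4)/6=26647/5799
seg 4: a=1, c=M4/2=-11105/1933, d=(M5−M4)/(6·1)=11105/5799, b=Δ4−h4·(2M4+M5)/6=4813/5799
t_q=11/2 → seg 2, τ=1/2; S=-5+-12935/5799·τ+2770/1933·τ²+1057/11598·τ³=-177701/30928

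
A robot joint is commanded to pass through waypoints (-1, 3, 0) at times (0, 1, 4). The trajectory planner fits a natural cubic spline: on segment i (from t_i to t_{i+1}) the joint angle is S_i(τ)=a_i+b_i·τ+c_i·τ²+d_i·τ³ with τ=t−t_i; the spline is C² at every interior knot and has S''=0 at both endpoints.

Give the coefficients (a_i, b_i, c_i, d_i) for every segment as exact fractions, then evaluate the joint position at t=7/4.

Δ: Δ0=4, Δ1=-1
row 1: diag=8, rhs=-30; c'=3/8, d'=-15/4
back: M1=-15/4
M: M0=0, M1=-15/4, M2=0
seg 0: a=-1, c=M0/2=0, d=(M1−M0)/(6·1)=-5/8, b=Δ0−h0·(2M0+M1)/6=37/8
seg 1: a=3, c=M1/2=-15/8, d=(M2−M1)/(6·3)=5/24, b=Δ1−h1·(2M1+M2)/6=11/4
t_q=7/4 → seg 1, τ=3/4; S=3+11/4·τ+-15/8·τ²+5/24·τ³=2097/512

  seg 0: a=-1 b=37/8 c=0 d=-5/8
  seg 1: a=3 b=11/4 c=-15/8 d=5/24
S(7/4) = 2097/512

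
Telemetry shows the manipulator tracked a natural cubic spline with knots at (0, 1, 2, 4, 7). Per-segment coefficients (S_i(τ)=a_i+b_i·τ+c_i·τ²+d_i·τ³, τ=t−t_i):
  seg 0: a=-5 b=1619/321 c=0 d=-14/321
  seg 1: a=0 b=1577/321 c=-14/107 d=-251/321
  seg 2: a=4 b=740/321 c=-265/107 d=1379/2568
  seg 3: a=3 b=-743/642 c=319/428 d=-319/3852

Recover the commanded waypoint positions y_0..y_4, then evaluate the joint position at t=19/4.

y_0=-5 y_1=0 y_2=4 y_3=3 y_4=4
S(19/4) = 68927/27392

y_0 = S_0(0) = a_0 = -5
y_1 = S_1(0) = a_1 = 0
y_2 = S_2(0) = a_2 = 4
y_3 = S_3(0) = a_3 = 3
y_4 = S_3(3) = 4
t_q=19/4 is in segment 3 (τ=3/4); S_3(τ)=68927/27392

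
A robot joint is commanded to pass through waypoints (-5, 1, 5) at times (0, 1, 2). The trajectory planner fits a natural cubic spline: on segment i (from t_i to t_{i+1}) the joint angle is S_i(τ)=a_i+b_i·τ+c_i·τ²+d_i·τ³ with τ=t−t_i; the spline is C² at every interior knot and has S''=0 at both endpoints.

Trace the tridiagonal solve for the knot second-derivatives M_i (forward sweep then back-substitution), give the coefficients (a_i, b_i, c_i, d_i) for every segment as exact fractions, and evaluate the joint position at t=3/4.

Δ: Δ0=6, Δ1=4
row 1: diag=4, rhs=-12; c'=1/4, d'=-3
back: M1=-3
M: M0=0, M1=-3, M2=0
seg 0: a=-5, c=M0/2=0, d=(M1−M0)/(6·1)=-1/2, b=Δ0−h0·(2M0+M1)/6=13/2
seg 1: a=1, c=M1/2=-3/2, d=(M2−M1)/(6·1)=1/2, b=Δ1−h1·(2M1+M2)/6=5
t_q=3/4 → seg 0, τ=3/4; S=-5+13/2·τ+0·τ²+-1/2·τ³=-43/128

  seg 0: a=-5 b=13/2 c=0 d=-1/2
  seg 1: a=1 b=5 c=-3/2 d=1/2
S(3/4) = -43/128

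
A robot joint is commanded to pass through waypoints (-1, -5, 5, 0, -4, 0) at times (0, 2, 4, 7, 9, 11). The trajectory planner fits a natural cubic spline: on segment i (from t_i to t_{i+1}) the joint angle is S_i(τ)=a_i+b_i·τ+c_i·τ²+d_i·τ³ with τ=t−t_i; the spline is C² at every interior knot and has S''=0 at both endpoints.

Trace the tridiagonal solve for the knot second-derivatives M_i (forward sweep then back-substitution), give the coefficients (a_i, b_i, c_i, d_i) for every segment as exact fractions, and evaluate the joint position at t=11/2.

Δ: Δ0=-2, Δ1=5, Δ2=-5/3, Δ3=-2, Δ4=2
row 1: diag=8, rhs=42; c'=1/4, d'=21/4
row 2: denom=10−2·1/4=19/2; d'=(-40−2·21/4)/(19/2)=-101/19
row 3: denom=10−3·6/19=172/19; d'=(-2−3·-101/19)/(172/19)=265/172
row 4: denom=8−2·19/86=325/43; d'=(24−2·265/172)/(325/43)=1799/650
back: M4=1799/650
back: M3=265/172−19/86·1799/650=302/325
back: M2=-101/19−6/19·302/325=-1823/325
back: M1=21/4−1/4·-1823/325=2162/325
M: M0=0, M1=2162/325, M2=-1823/325, M3=302/325, M4=1799/650, M5=0
seg 0: a=-1, c=M0/2=0, d=(M1−M0)/(6·2)=1081/1950, b=Δ0−h0·(2M0+M1)/6=-4112/975
seg 1: a=-5, c=M1/2=1081/325, d=(M2−M1)/(6·2)=-797/780, b=Δ1−h1·(2M1+M2)/6=2374/975
seg 2: a=5, c=M2/2=-1823/650, d=(M3−M2)/(6·3)=85/234, b=Δ2−h2·(2M2+M3)/6=3391/975
seg 3: a=0, c=M3/2=151/325, d=(M4−M3)/(6·2)=239/1560, b=Δ3−h3·(2M3+M4)/6=-6907/1950
seg 4: a=-4, c=M4/2=1799/1300, d=(M5−M4)/(6·2)=-1799/7800, b=Δ4−h4·(2M4+M5)/6=151/975
t_q=11/2 → seg 2, τ=3/2; S=5+3391/975·τ+-1823/650·τ²+85/234·τ³=2053/400

  seg 0: a=-1 b=-4112/975 c=0 d=1081/1950
  seg 1: a=-5 b=2374/975 c=1081/325 d=-797/780
  seg 2: a=5 b=3391/975 c=-1823/650 d=85/234
  seg 3: a=0 b=-6907/1950 c=151/325 d=239/1560
  seg 4: a=-4 b=151/975 c=1799/1300 d=-1799/7800
S(11/2) = 2053/400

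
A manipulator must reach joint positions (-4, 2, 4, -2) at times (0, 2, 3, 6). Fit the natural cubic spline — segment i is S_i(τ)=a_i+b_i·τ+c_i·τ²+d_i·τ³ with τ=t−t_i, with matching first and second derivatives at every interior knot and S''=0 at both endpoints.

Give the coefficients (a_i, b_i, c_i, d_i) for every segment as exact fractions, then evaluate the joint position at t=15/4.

Δ: Δ0=3, Δ1=2, Δ2=-2
row 1: diag=6, rhs=-6; c'=1/6, d'=-1
row 2: denom=8−1·1/6=47/6; d'=(-24−1·-1)/(47/6)=-138/47
back: M2=-138/47
back: M1=-1−1/6·-138/47=-24/47
M: M0=0, M1=-24/47, M2=-138/47, M3=0
seg 0: a=-4, c=M0/2=0, d=(M1−M0)/(6·2)=-2/47, b=Δ0−h0·(2M0+M1)/6=149/47
seg 1: a=2, c=M1/2=-12/47, d=(M2−M1)/(6·1)=-19/47, b=Δ1−h1·(2M1+M2)/6=125/47
seg 2: a=4, c=M2/2=-69/47, d=(M3−M2)/(6·3)=23/141, b=Δ2−h2·(2M2+M3)/6=44/47
t_q=15/4 → seg 2, τ=3/4; S=4+44/47·τ+-69/47·τ²+23/141·τ³=11867/3008

  seg 0: a=-4 b=149/47 c=0 d=-2/47
  seg 1: a=2 b=125/47 c=-12/47 d=-19/47
  seg 2: a=4 b=44/47 c=-69/47 d=23/141
S(15/4) = 11867/3008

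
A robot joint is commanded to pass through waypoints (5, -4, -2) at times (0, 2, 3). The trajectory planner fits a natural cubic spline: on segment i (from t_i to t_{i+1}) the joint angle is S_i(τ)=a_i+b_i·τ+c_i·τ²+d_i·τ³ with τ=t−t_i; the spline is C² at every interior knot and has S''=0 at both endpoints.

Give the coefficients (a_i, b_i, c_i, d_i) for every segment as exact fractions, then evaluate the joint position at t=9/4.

Δ: Δ0=-9/2, Δ1=2
row 1: diag=6, rhs=39; c'=1/6, d'=13/2
back: M1=13/2
M: M0=0, M1=13/2, M2=0
seg 0: a=5, c=M0/2=0, d=(M1−M0)/(6·2)=13/24, b=Δ0−h0·(2M0+M1)/6=-20/3
seg 1: a=-4, c=M1/2=13/4, d=(M2−M1)/(6·1)=-13/12, b=Δ1−h1·(2M1+M2)/6=-1/6
t_q=9/4 → seg 1, τ=1/4; S=-4+-1/6·τ+13/4·τ²+-13/12·τ³=-987/256

  seg 0: a=5 b=-20/3 c=0 d=13/24
  seg 1: a=-4 b=-1/6 c=13/4 d=-13/12
S(9/4) = -987/256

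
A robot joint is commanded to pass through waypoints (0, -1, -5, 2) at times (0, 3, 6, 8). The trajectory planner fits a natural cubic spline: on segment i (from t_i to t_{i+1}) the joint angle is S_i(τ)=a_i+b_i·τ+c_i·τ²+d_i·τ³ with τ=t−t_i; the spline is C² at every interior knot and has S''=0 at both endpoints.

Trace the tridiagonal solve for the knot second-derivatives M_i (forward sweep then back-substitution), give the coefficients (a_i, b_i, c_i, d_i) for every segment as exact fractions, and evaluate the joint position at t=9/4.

  seg 0: a=0 b=73/222 c=0 d=-49/666
  seg 1: a=-1 b=-184/111 c=-49/74 d=19/74
  seg 2: a=-5 b=289/222 c=61/37 d=-61/222
S(9/4) = -465/4736

Δ: Δ0=-1/3, Δ1=-4/3, Δ2=7/2
row 1: diag=12, rhs=-6; c'=1/4, d'=-1/2
row 2: denom=10−3·1/4=37/4; d'=(29−3·-1/2)/(37/4)=122/37
back: M2=122/37
back: M1=-1/2−1/4·122/37=-49/37
M: M0=0, M1=-49/37, M2=122/37, M3=0
seg 0: a=0, c=M0/2=0, d=(M1−M0)/(6·3)=-49/666, b=Δ0−h0·(2M0+M1)/6=73/222
seg 1: a=-1, c=M1/2=-49/74, d=(M2−M1)/(6·3)=19/74, b=Δ1−h1·(2M1+M2)/6=-184/111
seg 2: a=-5, c=M2/2=61/37, d=(M3−M2)/(6·2)=-61/222, b=Δ2−h2·(2M2+M3)/6=289/222
t_q=9/4 → seg 0, τ=9/4; S=0+73/222·τ+0·τ²+-49/666·τ³=-465/4736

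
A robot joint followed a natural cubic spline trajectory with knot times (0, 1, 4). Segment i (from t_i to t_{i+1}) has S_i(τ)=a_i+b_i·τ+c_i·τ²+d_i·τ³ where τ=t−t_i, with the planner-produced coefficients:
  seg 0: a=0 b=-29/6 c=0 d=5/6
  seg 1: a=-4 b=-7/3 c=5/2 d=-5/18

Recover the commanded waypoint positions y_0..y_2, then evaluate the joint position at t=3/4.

y_0 = S_0(0) = a_0 = 0
y_1 = S_1(0) = a_1 = -4
y_2 = S_1(3) = 4
t_q=3/4 is in segment 0 (τ=3/4); S_0(τ)=-419/128

y_0=0 y_1=-4 y_2=4
S(3/4) = -419/128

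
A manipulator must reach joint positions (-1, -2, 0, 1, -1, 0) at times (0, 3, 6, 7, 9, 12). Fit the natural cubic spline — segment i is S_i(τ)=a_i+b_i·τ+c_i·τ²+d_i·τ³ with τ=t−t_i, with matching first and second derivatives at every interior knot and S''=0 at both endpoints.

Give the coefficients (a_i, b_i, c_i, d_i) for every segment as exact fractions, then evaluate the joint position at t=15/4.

  seg 0: a=-1 b=-421/792 c=0 d=157/7128
  seg 1: a=-2 b=25/396 c=157/792 d=7/7128
  seg 2: a=0 b=1013/792 c=41/198 d=-35/72
  seg 3: a=1 b=31/132 c=-991/792 d=251/792
  seg 4: a=-1 b=-383/396 c=515/792 d=-515/7128
S(15/4) = -10367/5632

Δ: Δ0=-1/3, Δ1=2/3, Δ2=1, Δ3=-1, Δ4=1/3
row 1: diag=12, rhs=6; c'=1/4, d'=1/2
row 2: denom=8−3·1/4=29/4; d'=(2−3·1/2)/(29/4)=2/29
row 3: denom=6−1·4/29=170/29; d'=(-12−1·2/29)/(170/29)=-35/17
row 4: denom=10−2·29/85=792/85; d'=(8−2·-35/17)/(792/85)=515/396
back: M4=515/396
back: M3=-35/17−29/85·515/396=-991/396
back: M2=2/29−4/29·-991/396=41/99
back: M1=1/2−1/4·41/99=157/396
M: M0=0, M1=157/396, M2=41/99, M3=-991/396, M4=515/396, M5=0
seg 0: a=-1, c=M0/2=0, d=(M1−M0)/(6·3)=157/7128, b=Δ0−h0·(2M0+M1)/6=-421/792
seg 1: a=-2, c=M1/2=157/792, d=(M2−M1)/(6·3)=7/7128, b=Δ1−h1·(2M1+M2)/6=25/396
seg 2: a=0, c=M2/2=41/198, d=(M3−M2)/(6·1)=-35/72, b=Δ2−h2·(2M2+M3)/6=1013/792
seg 3: a=1, c=M3/2=-991/792, d=(M4−M3)/(6·2)=251/792, b=Δ3−h3·(2M3+M4)/6=31/132
seg 4: a=-1, c=M4/2=515/792, d=(M5−M4)/(6·3)=-515/7128, b=Δ4−h4·(2M4+M5)/6=-383/396
t_q=15/4 → seg 1, τ=3/4; S=-2+25/396·τ+157/792·τ²+7/7128·τ³=-10367/5632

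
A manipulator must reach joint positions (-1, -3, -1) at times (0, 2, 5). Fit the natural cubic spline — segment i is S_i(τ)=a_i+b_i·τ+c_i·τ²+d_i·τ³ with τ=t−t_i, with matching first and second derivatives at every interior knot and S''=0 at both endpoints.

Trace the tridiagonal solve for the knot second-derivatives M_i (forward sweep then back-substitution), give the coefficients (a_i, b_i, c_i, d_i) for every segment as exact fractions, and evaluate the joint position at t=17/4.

  seg 0: a=-1 b=-4/3 c=0 d=1/12
  seg 1: a=-3 b=-1/3 c=1/2 d=-1/18
S(17/4) = -237/128

Δ: Δ0=-1, Δ1=2/3
row 1: diag=10, rhs=10; c'=3/10, d'=1
back: M1=1
M: M0=0, M1=1, M2=0
seg 0: a=-1, c=M0/2=0, d=(M1−M0)/(6·2)=1/12, b=Δ0−h0·(2M0+M1)/6=-4/3
seg 1: a=-3, c=M1/2=1/2, d=(M2−M1)/(6·3)=-1/18, b=Δ1−h1·(2M1+M2)/6=-1/3
t_q=17/4 → seg 1, τ=9/4; S=-3+-1/3·τ+1/2·τ²+-1/18·τ³=-237/128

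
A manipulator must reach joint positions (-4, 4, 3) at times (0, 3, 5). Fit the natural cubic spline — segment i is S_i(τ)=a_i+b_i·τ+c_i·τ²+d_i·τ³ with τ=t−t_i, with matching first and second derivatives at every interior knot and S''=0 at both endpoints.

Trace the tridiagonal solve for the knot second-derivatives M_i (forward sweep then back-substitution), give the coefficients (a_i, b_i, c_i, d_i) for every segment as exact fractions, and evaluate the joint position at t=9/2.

Δ: Δ0=8/3, Δ1=-1/2
row 1: diag=10, rhs=-19; c'=1/5, d'=-19/10
back: M1=-19/10
M: M0=0, M1=-19/10, M2=0
seg 0: a=-4, c=M0/2=0, d=(M1−M0)/(6·3)=-19/180, b=Δ0−h0·(2M0+M1)/6=217/60
seg 1: a=4, c=M1/2=-19/20, d=(M2−M1)/(6·2)=19/120, b=Δ1−h1·(2M1+M2)/6=23/30
t_q=9/2 → seg 1, τ=3/2; S=4+23/30·τ+-19/20·τ²+19/120·τ³=227/64

  seg 0: a=-4 b=217/60 c=0 d=-19/180
  seg 1: a=4 b=23/30 c=-19/20 d=19/120
S(9/2) = 227/64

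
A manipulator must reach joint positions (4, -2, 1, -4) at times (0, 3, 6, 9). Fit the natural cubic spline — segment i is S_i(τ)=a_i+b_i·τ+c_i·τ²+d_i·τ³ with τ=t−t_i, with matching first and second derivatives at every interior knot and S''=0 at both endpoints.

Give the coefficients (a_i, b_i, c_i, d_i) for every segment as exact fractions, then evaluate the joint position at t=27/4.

  seg 0: a=4 b=-134/45 c=0 d=44/405
  seg 1: a=-2 b=-2/45 c=44/45 d=-17/81
  seg 2: a=1 b=7/45 c=-41/45 d=41/405
S(27/4) = 207/320

Δ: Δ0=-2, Δ1=1, Δ2=-5/3
row 1: diag=12, rhs=18; c'=1/4, d'=3/2
row 2: denom=12−3·1/4=45/4; d'=(-16−3·3/2)/(45/4)=-82/45
back: M2=-82/45
back: M1=3/2−1/4·-82/45=88/45
M: M0=0, M1=88/45, M2=-82/45, M3=0
seg 0: a=4, c=M0/2=0, d=(M1−M0)/(6·3)=44/405, b=Δ0−h0·(2M0+M1)/6=-134/45
seg 1: a=-2, c=M1/2=44/45, d=(M2−M1)/(6·3)=-17/81, b=Δ1−h1·(2M1+M2)/6=-2/45
seg 2: a=1, c=M2/2=-41/45, d=(M3−M2)/(6·3)=41/405, b=Δ2−h2·(2M2+M3)/6=7/45
t_q=27/4 → seg 2, τ=3/4; S=1+7/45·τ+-41/45·τ²+41/405·τ³=207/320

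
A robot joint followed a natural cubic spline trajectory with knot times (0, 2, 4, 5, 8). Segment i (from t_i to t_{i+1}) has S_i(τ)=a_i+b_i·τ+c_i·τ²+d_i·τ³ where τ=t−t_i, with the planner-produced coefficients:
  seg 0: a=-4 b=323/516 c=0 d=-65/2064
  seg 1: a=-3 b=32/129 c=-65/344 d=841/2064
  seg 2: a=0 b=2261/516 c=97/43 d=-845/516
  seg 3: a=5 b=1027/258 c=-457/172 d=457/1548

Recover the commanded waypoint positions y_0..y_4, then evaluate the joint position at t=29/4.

y_0 = S_0(0) = a_0 = -4
y_1 = S_1(0) = a_1 = -3
y_2 = S_2(0) = a_2 = 0
y_3 = S_3(0) = a_3 = 5
y_4 = S_3(3) = 1
t_q=29/4 is in segment 3 (τ=9/4); S_3(τ)=42581/11008

y_0=-4 y_1=-3 y_2=0 y_3=5 y_4=1
S(29/4) = 42581/11008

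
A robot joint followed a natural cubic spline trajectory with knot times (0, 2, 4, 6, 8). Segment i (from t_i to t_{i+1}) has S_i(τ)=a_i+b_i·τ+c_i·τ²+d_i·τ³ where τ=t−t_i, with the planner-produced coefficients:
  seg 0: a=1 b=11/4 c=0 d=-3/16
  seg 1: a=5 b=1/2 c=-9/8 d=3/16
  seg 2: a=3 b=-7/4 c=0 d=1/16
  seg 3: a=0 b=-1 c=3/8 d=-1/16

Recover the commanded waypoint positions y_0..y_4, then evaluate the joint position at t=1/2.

y_0=1 y_1=5 y_2=3 y_3=0 y_4=-1
S(1/2) = 301/128

y_0 = S_0(0) = a_0 = 1
y_1 = S_1(0) = a_1 = 5
y_2 = S_2(0) = a_2 = 3
y_3 = S_3(0) = a_3 = 0
y_4 = S_3(2) = -1
t_q=1/2 is in segment 0 (τ=1/2); S_0(τ)=301/128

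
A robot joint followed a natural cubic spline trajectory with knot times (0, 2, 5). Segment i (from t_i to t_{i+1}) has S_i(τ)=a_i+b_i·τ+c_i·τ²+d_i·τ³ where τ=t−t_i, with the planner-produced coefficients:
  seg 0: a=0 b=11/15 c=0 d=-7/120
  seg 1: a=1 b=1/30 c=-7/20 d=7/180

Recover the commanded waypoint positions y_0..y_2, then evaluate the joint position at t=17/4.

y_0 = S_0(0) = a_0 = 0
y_1 = S_1(0) = a_1 = 1
y_2 = S_1(3) = -1
t_q=17/4 is in segment 1 (τ=9/4); S_1(τ)=-65/256

y_0=0 y_1=1 y_2=-1
S(17/4) = -65/256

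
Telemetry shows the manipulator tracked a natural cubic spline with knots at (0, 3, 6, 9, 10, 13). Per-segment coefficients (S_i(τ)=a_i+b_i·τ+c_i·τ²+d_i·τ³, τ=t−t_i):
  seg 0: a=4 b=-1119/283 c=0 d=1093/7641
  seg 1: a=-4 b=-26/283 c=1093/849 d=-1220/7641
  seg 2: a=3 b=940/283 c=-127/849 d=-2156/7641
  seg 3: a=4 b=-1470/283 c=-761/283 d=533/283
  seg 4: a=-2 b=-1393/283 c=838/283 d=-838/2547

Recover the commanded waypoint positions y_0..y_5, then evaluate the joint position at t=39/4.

y_0 = S_0(0) = a_0 = 4
y_1 = S_1(0) = a_1 = -4
y_2 = S_2(0) = a_2 = 3
y_3 = S_3(0) = a_3 = 4
y_4 = S_4(0) = a_4 = -2
y_5 = S_4(3) = 1
t_q=39/4 is in segment 3 (τ=3/4); S_3(τ)=-11117/18112

y_0=4 y_1=-4 y_2=3 y_3=4 y_4=-2 y_5=1
S(39/4) = -11117/18112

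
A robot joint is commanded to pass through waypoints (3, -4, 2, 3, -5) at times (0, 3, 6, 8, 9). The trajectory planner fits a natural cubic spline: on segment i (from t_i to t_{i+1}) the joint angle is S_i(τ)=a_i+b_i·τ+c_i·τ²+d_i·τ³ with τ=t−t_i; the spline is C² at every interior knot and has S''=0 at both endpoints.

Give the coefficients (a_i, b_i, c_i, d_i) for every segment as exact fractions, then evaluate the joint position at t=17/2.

  seg 0: a=3 b=-1049/309 c=0 d=328/2781
  seg 1: a=-4 b=-65/309 c=328/309 d=-301/2781
  seg 2: a=2 b=1000/309 c=9/103 d=-1799/2472
  seg 3: a=3 b=-3181/618 c=-1763/412 d=1763/1236
S(17/2) = -1533/3296

Δ: Δ0=-7/3, Δ1=2, Δ2=1/2, Δ3=-8
row 1: diag=12, rhs=26; c'=1/4, d'=13/6
row 2: denom=10−3·1/4=37/4; d'=(-9−3·13/6)/(37/4)=-62/37
row 3: denom=6−2·8/37=206/37; d'=(-51−2·-62/37)/(206/37)=-1763/206
back: M3=-1763/206
back: M2=-62/37−8/37·-1763/206=18/103
back: M1=13/6−1/4·18/103=656/309
M: M0=0, M1=656/309, M2=18/103, M3=-1763/206, M4=0
seg 0: a=3, c=M0/2=0, d=(M1−M0)/(6·3)=328/2781, b=Δ0−h0·(2M0+M1)/6=-1049/309
seg 1: a=-4, c=M1/2=328/309, d=(M2−M1)/(6·3)=-301/2781, b=Δ1−h1·(2M1+M2)/6=-65/309
seg 2: a=2, c=M2/2=9/103, d=(M3−M2)/(6·2)=-1799/2472, b=Δ2−h2·(2M2+M3)/6=1000/309
seg 3: a=3, c=M3/2=-1763/412, d=(M4−M3)/(6·1)=1763/1236, b=Δ3−h3·(2M3+M4)/6=-3181/618
t_q=17/2 → seg 3, τ=1/2; S=3+-3181/618·τ+-1763/412·τ²+1763/1236·τ³=-1533/3296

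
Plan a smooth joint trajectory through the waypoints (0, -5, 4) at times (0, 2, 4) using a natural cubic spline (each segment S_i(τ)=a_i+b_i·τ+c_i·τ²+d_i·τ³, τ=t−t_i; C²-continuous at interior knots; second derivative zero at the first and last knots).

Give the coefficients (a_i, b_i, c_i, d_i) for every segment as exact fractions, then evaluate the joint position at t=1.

Δ: Δ0=-5/2, Δ1=9/2
row 1: diag=8, rhs=42; c'=1/4, d'=21/4
back: M1=21/4
M: M0=0, M1=21/4, M2=0
seg 0: a=0, c=M0/2=0, d=(M1−M0)/(6·2)=7/16, b=Δ0−h0·(2M0+M1)/6=-17/4
seg 1: a=-5, c=M1/2=21/8, d=(M2−M1)/(6·2)=-7/16, b=Δ1−h1·(2M1+M2)/6=1
t_q=1 → seg 0, τ=1; S=0+-17/4·τ+0·τ²+7/16·τ³=-61/16

  seg 0: a=0 b=-17/4 c=0 d=7/16
  seg 1: a=-5 b=1 c=21/8 d=-7/16
S(1) = -61/16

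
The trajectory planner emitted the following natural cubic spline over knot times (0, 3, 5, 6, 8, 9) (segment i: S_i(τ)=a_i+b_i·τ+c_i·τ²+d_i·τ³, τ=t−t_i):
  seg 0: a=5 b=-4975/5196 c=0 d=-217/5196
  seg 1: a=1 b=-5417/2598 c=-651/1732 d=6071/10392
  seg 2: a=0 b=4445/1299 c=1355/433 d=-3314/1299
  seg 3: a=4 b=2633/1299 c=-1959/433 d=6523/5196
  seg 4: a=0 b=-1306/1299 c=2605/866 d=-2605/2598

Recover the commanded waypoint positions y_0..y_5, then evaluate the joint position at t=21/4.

y_0=5 y_1=1 y_2=0 y_3=4 y_4=0 y_5=1
S(21/4) = 14011/13856

y_0 = S_0(0) = a_0 = 5
y_1 = S_1(0) = a_1 = 1
y_2 = S_2(0) = a_2 = 0
y_3 = S_3(0) = a_3 = 4
y_4 = S_4(0) = a_4 = 0
y_5 = S_4(1) = 1
t_q=21/4 is in segment 2 (τ=1/4); S_2(τ)=14011/13856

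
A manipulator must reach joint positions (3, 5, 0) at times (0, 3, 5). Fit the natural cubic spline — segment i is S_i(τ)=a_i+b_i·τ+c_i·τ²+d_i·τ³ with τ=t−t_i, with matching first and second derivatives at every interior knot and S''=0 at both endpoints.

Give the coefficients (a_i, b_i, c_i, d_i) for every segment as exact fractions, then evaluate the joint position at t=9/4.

Δ: Δ0=2/3, Δ1=-5/2
row 1: diag=10, rhs=-19; c'=1/5, d'=-19/10
back: M1=-19/10
M: M0=0, M1=-19/10, M2=0
seg 0: a=3, c=M0/2=0, d=(M1−M0)/(6·3)=-19/180, b=Δ0−h0·(2M0+M1)/6=97/60
seg 1: a=5, c=M1/2=-19/20, d=(M2−M1)/(6·2)=19/120, b=Δ1−h1·(2M1+M2)/6=-37/30
t_q=9/4 → seg 0, τ=9/4; S=3+97/60·τ+0·τ²+-19/180·τ³=6957/1280

  seg 0: a=3 b=97/60 c=0 d=-19/180
  seg 1: a=5 b=-37/30 c=-19/20 d=19/120
S(9/4) = 6957/1280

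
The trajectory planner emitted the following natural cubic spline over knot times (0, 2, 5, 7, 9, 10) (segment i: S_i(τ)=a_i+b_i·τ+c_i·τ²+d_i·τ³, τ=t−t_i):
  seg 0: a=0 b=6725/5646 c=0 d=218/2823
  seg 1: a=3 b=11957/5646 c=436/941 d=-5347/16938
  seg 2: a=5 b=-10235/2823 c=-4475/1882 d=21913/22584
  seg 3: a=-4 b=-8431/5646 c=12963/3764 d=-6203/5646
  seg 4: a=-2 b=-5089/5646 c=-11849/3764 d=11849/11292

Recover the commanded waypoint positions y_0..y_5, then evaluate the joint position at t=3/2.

y_0=0 y_1=3 y_2=5 y_3=-4 y_4=-2 y_5=-5
S(3/2) = 3853/1882

y_0 = S_0(0) = a_0 = 0
y_1 = S_1(0) = a_1 = 3
y_2 = S_2(0) = a_2 = 5
y_3 = S_3(0) = a_3 = -4
y_4 = S_4(0) = a_4 = -2
y_5 = S_4(1) = -5
t_q=3/2 is in segment 0 (τ=3/2); S_0(τ)=3853/1882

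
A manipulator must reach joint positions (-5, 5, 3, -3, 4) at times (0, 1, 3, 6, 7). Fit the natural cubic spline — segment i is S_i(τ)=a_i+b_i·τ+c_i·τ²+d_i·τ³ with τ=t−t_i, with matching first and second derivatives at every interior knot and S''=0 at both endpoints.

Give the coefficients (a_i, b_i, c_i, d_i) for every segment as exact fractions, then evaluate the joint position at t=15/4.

Δ: Δ0=10, Δ1=-1, Δ2=-2, Δ3=7
row 1: diag=6, rhs=-66; c'=1/3, d'=-11
row 2: denom=10−2·1/3=28/3; d'=(-6−2·-11)/(28/3)=12/7
row 3: denom=8−3·9/28=197/28; d'=(54−3·12/7)/(197/28)=1368/197
back: M3=1368/197
back: M2=12/7−9/28·1368/197=-102/197
back: M1=-11−1/3·-102/197=-2133/197
M: M0=0, M1=-2133/197, M2=-102/197, M3=1368/197, M4=0
seg 0: a=-5, c=M0/2=0, d=(M1−M0)/(6·1)=-711/394, b=Δ0−h0·(2M0+M1)/6=4651/394
seg 1: a=5, c=M1/2=-2133/394, d=(M2−M1)/(6·2)=677/788, b=Δ1−h1·(2M1+M2)/6=1259/197
seg 2: a=3, c=M2/2=-51/197, d=(M3−M2)/(6·3)=245/591, b=Δ2−h2·(2M2+M3)/6=-976/197
seg 3: a=-3, c=M3/2=684/197, d=(M4−M3)/(6·1)=-228/197, b=Δ3−h3·(2M3+M4)/6=923/197
t_q=15/4 → seg 2, τ=3/4; S=3+-976/197·τ+-51/197·τ²+245/591·τ³=-8655/12608

  seg 0: a=-5 b=4651/394 c=0 d=-711/394
  seg 1: a=5 b=1259/197 c=-2133/394 d=677/788
  seg 2: a=3 b=-976/197 c=-51/197 d=245/591
  seg 3: a=-3 b=923/197 c=684/197 d=-228/197
S(15/4) = -8655/12608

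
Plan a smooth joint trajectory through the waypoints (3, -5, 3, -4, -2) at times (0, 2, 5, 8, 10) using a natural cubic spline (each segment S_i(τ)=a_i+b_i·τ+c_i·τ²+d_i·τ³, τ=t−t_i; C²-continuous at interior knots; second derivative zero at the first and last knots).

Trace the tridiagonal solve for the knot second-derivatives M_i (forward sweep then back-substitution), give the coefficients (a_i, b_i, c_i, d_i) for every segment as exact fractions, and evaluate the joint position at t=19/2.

  seg 0: a=3 b=-296/51 c=0 d=23/51
  seg 1: a=-5 b=-20/51 c=46/17 d=-86/153
  seg 2: a=3 b=2/3 c=-40/17 d=23/51
  seg 3: a=-4 b=-65/51 c=29/17 d=-29/102
S(19/2) = -825/272

Δ: Δ0=-4, Δ1=8/3, Δ2=-7/3, Δ3=1
row 1: diag=10, rhs=40; c'=3/10, d'=4
row 2: denom=12−3·3/10=111/10; d'=(-30−3·4)/(111/10)=-140/37
row 3: denom=10−3·10/37=340/37; d'=(20−3·-140/37)/(340/37)=58/17
back: M3=58/17
back: M2=-140/37−10/37·58/17=-80/17
back: M1=4−3/10·-80/17=92/17
M: M0=0, M1=92/17, M2=-80/17, M3=58/17, M4=0
seg 0: a=3, c=M0/2=0, d=(M1−M0)/(6·2)=23/51, b=Δ0−h0·(2M0+M1)/6=-296/51
seg 1: a=-5, c=M1/2=46/17, d=(M2−M1)/(6·3)=-86/153, b=Δ1−h1·(2M1+M2)/6=-20/51
seg 2: a=3, c=M2/2=-40/17, d=(M3−M2)/(6·3)=23/51, b=Δ2−h2·(2M2+M3)/6=2/3
seg 3: a=-4, c=M3/2=29/17, d=(M4−M3)/(6·2)=-29/102, b=Δ3−h3·(2M3+M4)/6=-65/51
t_q=19/2 → seg 3, τ=3/2; S=-4+-65/51·τ+29/17·τ²+-29/102·τ³=-825/272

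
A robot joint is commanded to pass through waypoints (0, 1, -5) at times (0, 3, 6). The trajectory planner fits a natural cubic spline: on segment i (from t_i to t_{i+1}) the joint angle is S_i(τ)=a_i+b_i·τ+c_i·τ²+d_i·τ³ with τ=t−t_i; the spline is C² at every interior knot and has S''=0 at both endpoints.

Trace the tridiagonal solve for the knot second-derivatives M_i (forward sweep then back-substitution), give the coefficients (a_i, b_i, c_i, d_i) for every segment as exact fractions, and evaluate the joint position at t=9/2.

  seg 0: a=0 b=11/12 c=0 d=-7/108
  seg 1: a=1 b=-5/6 c=-7/12 d=7/108
S(9/2) = -43/32

Δ: Δ0=1/3, Δ1=-2
row 1: diag=12, rhs=-14; c'=1/4, d'=-7/6
back: M1=-7/6
M: M0=0, M1=-7/6, M2=0
seg 0: a=0, c=M0/2=0, d=(M1−M0)/(6·3)=-7/108, b=Δ0−h0·(2M0+M1)/6=11/12
seg 1: a=1, c=M1/2=-7/12, d=(M2−M1)/(6·3)=7/108, b=Δ1−h1·(2M1+M2)/6=-5/6
t_q=9/2 → seg 1, τ=3/2; S=1+-5/6·τ+-7/12·τ²+7/108·τ³=-43/32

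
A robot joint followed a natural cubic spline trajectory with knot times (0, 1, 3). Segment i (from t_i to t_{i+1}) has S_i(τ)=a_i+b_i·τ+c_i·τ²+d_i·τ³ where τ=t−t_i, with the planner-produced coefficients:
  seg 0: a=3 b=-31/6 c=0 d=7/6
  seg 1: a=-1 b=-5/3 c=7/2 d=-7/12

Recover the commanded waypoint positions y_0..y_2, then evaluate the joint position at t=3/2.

y_0=3 y_1=-1 y_2=5
S(3/2) = -33/32

y_0 = S_0(0) = a_0 = 3
y_1 = S_1(0) = a_1 = -1
y_2 = S_1(2) = 5
t_q=3/2 is in segment 1 (τ=1/2); S_1(τ)=-33/32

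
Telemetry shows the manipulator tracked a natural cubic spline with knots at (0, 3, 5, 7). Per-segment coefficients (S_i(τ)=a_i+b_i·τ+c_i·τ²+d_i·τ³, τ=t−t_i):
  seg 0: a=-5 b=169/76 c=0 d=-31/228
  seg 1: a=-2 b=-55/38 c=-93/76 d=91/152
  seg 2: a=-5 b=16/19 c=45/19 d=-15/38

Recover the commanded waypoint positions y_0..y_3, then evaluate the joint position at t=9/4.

y_0 = S_0(0) = a_0 = -5
y_1 = S_1(0) = a_1 = -2
y_2 = S_2(0) = a_2 = -5
y_3 = S_2(2) = 3
t_q=9/4 is in segment 0 (τ=9/4); S_0(τ)=-7517/4864

y_0=-5 y_1=-2 y_2=-5 y_3=3
S(9/4) = -7517/4864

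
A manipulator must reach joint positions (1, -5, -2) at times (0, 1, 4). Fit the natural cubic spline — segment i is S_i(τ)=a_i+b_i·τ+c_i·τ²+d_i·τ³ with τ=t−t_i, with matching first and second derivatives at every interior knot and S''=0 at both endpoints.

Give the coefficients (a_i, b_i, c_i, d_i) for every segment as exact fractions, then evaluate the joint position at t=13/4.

Δ: Δ0=-6, Δ1=1
row 1: diag=8, rhs=42; c'=3/8, d'=21/4
back: M1=21/4
M: M0=0, M1=21/4, M2=0
seg 0: a=1, c=M0/2=0, d=(M1−M0)/(6·1)=7/8, b=Δ0−h0·(2M0+M1)/6=-55/8
seg 1: a=-5, c=M1/2=21/8, d=(M2−M1)/(6·3)=-7/24, b=Δ1−h1·(2M1+M2)/6=-17/4
t_q=13/4 → seg 1, τ=9/4; S=-5+-17/4·τ+21/8·τ²+-7/24·τ³=-2353/512

  seg 0: a=1 b=-55/8 c=0 d=7/8
  seg 1: a=-5 b=-17/4 c=21/8 d=-7/24
S(13/4) = -2353/512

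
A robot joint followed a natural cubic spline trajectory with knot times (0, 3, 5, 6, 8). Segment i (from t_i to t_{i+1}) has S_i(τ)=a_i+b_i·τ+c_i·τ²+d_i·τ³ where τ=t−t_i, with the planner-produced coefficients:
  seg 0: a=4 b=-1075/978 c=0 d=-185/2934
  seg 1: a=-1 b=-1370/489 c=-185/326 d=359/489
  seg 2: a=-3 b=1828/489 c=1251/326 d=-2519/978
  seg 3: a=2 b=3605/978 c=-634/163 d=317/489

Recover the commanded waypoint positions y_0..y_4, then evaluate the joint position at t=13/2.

y_0=4 y_1=-1 y_2=-3 y_3=2 y_4=-1
S(13/2) = 3849/1304

y_0 = S_0(0) = a_0 = 4
y_1 = S_1(0) = a_1 = -1
y_2 = S_2(0) = a_2 = -3
y_3 = S_3(0) = a_3 = 2
y_4 = S_3(2) = -1
t_q=13/2 is in segment 3 (τ=1/2); S_3(τ)=3849/1304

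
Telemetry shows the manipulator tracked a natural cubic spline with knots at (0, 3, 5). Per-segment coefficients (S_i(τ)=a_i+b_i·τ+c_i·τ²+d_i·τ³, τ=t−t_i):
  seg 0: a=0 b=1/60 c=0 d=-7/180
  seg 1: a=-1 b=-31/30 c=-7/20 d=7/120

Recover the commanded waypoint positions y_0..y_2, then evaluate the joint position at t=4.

y_0 = S_0(0) = a_0 = 0
y_1 = S_1(0) = a_1 = -1
y_2 = S_1(2) = -4
t_q=4 is in segment 1 (τ=1); S_1(τ)=-93/40

y_0=0 y_1=-1 y_2=-4
S(4) = -93/40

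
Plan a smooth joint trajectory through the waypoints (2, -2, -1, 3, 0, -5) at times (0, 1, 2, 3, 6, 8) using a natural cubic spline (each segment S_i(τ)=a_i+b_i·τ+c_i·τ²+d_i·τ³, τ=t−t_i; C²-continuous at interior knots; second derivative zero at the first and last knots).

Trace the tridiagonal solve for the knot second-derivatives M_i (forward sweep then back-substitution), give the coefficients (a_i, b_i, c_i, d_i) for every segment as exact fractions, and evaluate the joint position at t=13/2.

Δ: Δ0=-4, Δ1=1, Δ2=4, Δ3=-1, Δ4=-5/2
row 1: diag=4, rhs=30; c'=1/4, d'=15/2
row 2: denom=4−1·1/4=15/4; d'=(18−1·15/2)/(15/4)=14/5
row 3: denom=8−1·4/15=116/15; d'=(-30−1·14/5)/(116/15)=-123/29
row 4: denom=10−3·45/116=1025/116; d'=(-9−3·-123/29)/(1025/116)=432/1025
back: M4=432/1025
back: M3=-123/29−45/116·432/1025=-903/205
back: M2=14/5−4/15·-903/205=4074/1025
back: M1=15/2−1/4·4074/1025=6669/1025
M: M0=0, M1=6669/1025, M2=4074/1025, M3=-903/205, M4=432/1025, M5=0
seg 0: a=2, c=M0/2=0, d=(M1−M0)/(6·1)=2223/2050, b=Δ0−h0·(2M0+M1)/6=-10423/2050
seg 1: a=-2, c=M1/2=6669/2050, d=(M2−M1)/(6·1)=-173/410, b=Δ1−h1·(2M1+M2)/6=-1877/1025
seg 2: a=-1, c=M2/2=2037/1025, d=(M3−M2)/(6·1)=-2863/2050, b=Δ2−h2·(2M2+M3)/6=6989/2050
seg 3: a=3, c=M3/2=-903/410, d=(M4−M3)/(6·3)=1649/6150, b=Δ3−h3·(2M3+M4)/6=3274/1025
seg 4: a=0, c=M4/2=216/1025, d=(M5−M4)/(6·2)=-36/1025, b=Δ4−h4·(2M4+M5)/6=-5701/2050
t_q=13/2 → seg 4, τ=1/2; S=0+-5701/2050·τ+216/1025·τ²+-36/1025·τ³=-5503/4100

  seg 0: a=2 b=-10423/2050 c=0 d=2223/2050
  seg 1: a=-2 b=-1877/1025 c=6669/2050 d=-173/410
  seg 2: a=-1 b=6989/2050 c=2037/1025 d=-2863/2050
  seg 3: a=3 b=3274/1025 c=-903/410 d=1649/6150
  seg 4: a=0 b=-5701/2050 c=216/1025 d=-36/1025
S(13/2) = -5503/4100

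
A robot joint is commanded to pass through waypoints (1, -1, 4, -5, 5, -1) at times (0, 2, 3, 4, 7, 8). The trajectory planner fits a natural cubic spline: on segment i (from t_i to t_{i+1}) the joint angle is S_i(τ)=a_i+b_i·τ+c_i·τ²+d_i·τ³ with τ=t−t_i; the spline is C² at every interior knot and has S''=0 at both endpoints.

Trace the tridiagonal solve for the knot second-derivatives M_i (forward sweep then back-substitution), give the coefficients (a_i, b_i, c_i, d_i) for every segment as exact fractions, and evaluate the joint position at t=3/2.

Δ: Δ0=-1, Δ1=5, Δ2=-9, Δ3=10/3, Δ4=-6
row 1: diag=6, rhs=36; c'=1/6, d'=6
row 2: denom=4−1·1/6=23/6; d'=(-84−1·6)/(23/6)=-540/23
row 3: denom=8−1·6/23=178/23; d'=(74−1·-540/23)/(178/23)=1121/89
row 4: denom=8−3·69/178=1217/178; d'=(-56−3·1121/89)/(1217/178)=-16694/1217
back: M4=-16694/1217
back: M3=1121/89−69/178·-16694/1217=21800/1217
back: M2=-540/23−6/23·21800/1217=-34260/1217
back: M1=6−1/6·-34260/1217=13012/1217
M: M0=0, M1=13012/1217, M2=-34260/1217, M3=21800/1217, M4=-16694/1217, M5=0
seg 0: a=1, c=M0/2=0, d=(M1−M0)/(6·2)=3253/3651, b=Δ0−h0·(2M0+M1)/6=-16663/3651
seg 1: a=-1, c=M1/2=6506/1217, d=(M2−M1)/(6·1)=-23636/3651, b=Δ1−h1·(2M1+M2)/6=22373/3651
seg 2: a=4, c=M2/2=-17130/1217, d=(M3−M2)/(6·1)=28030/3651, b=Δ2−h2·(2M2+M3)/6=-9499/3651
seg 3: a=-5, c=M3/2=10900/1217, d=(M4−M3)/(6·3)=-19247/10953, b=Δ3−h3·(2M3+M4)/6=-28189/3651
seg 4: a=5, c=M4/2=-8347/1217, d=(M5−M4)/(6·1)=8347/3651, b=Δ4−h4·(2M4+M5)/6=-5212/3651
t_q=3/2 → seg 0, τ=3/2; S=1+-16663/3651·τ+0·τ²+3253/3651·τ³=-27639/9736

  seg 0: a=1 b=-16663/3651 c=0 d=3253/3651
  seg 1: a=-1 b=22373/3651 c=6506/1217 d=-23636/3651
  seg 2: a=4 b=-9499/3651 c=-17130/1217 d=28030/3651
  seg 3: a=-5 b=-28189/3651 c=10900/1217 d=-19247/10953
  seg 4: a=5 b=-5212/3651 c=-8347/1217 d=8347/3651
S(3/2) = -27639/9736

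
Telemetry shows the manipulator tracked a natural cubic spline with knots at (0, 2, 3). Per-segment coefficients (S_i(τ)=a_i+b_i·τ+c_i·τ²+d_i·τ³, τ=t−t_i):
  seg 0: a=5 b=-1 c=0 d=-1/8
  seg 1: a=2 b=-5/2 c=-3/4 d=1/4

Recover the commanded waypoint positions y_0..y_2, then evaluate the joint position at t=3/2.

y_0=5 y_1=2 y_2=-1
S(3/2) = 197/64

y_0 = S_0(0) = a_0 = 5
y_1 = S_1(0) = a_1 = 2
y_2 = S_1(1) = -1
t_q=3/2 is in segment 0 (τ=3/2); S_0(τ)=197/64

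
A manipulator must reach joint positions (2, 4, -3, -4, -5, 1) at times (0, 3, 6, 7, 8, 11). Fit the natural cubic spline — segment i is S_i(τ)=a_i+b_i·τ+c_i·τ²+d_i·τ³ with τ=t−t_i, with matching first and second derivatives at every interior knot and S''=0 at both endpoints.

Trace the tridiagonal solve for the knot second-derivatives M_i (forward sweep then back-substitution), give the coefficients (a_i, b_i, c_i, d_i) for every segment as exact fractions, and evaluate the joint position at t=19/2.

Δ: Δ0=2/3, Δ1=-7/3, Δ2=-1, Δ3=-1, Δ4=2
row 1: diag=12, rhs=-18; c'=1/4, d'=-3/2
row 2: denom=8−3·1/4=29/4; d'=(8−3·-3/2)/(29/4)=50/29
row 3: denom=4−1·4/29=112/29; d'=(0−1·50/29)/(112/29)=-25/56
row 4: denom=8−1·29/112=867/112; d'=(18−1·-25/56)/(867/112)=2066/867
back: M4=2066/867
back: M3=-25/56−29/112·2066/867=-922/867
back: M2=50/29−4/29·-922/867=1622/867
back: M1=-3/2−1/4·1622/867=-1706/867
M: M0=0, M1=-1706/867, M2=1622/867, M3=-922/867, M4=2066/867, M5=0
seg 0: a=2, c=M0/2=0, d=(M1−M0)/(6·3)=-853/7803, b=Δ0−h0·(2M0+M1)/6=477/289
seg 1: a=4, c=M1/2=-853/867, d=(M2−M1)/(6·3)=1664/7803, b=Δ1−h1·(2M1+M2)/6=-376/289
seg 2: a=-3, c=M2/2=811/867, d=(M3−M2)/(6·1)=-424/867, b=Δ2−h2·(2M2+M3)/6=-418/289
seg 3: a=-4, c=M3/2=-461/867, d=(M4−M3)/(6·1)=166/289, b=Δ3−h3·(2M3+M4)/6=-904/867
seg 4: a=-5, c=M4/2=1033/867, d=(M5−M4)/(6·3)=-1033/7803, b=Δ4−h4·(2M4+M5)/6=-332/867
t_q=19/2 → seg 4, τ=3/2; S=-5+-332/867·τ+1033/867·τ²+-1033/7803·τ³=-7723/2312

  seg 0: a=2 b=477/289 c=0 d=-853/7803
  seg 1: a=4 b=-376/289 c=-853/867 d=1664/7803
  seg 2: a=-3 b=-418/289 c=811/867 d=-424/867
  seg 3: a=-4 b=-904/867 c=-461/867 d=166/289
  seg 4: a=-5 b=-332/867 c=1033/867 d=-1033/7803
S(19/2) = -7723/2312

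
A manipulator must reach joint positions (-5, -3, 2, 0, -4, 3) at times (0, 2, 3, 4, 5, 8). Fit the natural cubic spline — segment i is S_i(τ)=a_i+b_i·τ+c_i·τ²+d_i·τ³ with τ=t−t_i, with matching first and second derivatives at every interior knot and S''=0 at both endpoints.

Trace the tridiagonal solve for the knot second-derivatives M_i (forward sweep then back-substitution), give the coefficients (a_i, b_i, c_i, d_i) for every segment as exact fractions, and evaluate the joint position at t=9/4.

Δ: Δ0=1, Δ1=5, Δ2=-2, Δ3=-4, Δ4=7/3
row 1: diag=6, rhs=24; c'=1/6, d'=4
row 2: denom=4−1·1/6=23/6; d'=(-42−1·4)/(23/6)=-12
row 3: denom=4−1·6/23=86/23; d'=(-12−1·-12)/(86/23)=0
row 4: denom=8−1·23/86=665/86; d'=(38−1·0)/(665/86)=172/35
back: M4=172/35
back: M3=0−23/86·172/35=-46/35
back: M2=-12−6/23·-46/35=-408/35
back: M1=4−1/6·-408/35=208/35
M: M0=0, M1=208/35, M2=-408/35, M3=-46/35, M4=172/35, M5=0
seg 0: a=-5, c=M0/2=0, d=(M1−M0)/(6·2)=52/105, b=Δ0−h0·(2M0+M1)/6=-103/105
seg 1: a=-3, c=M1/2=104/35, d=(M2−M1)/(6·1)=-44/15, b=Δ1−h1·(2M1+M2)/6=521/105
seg 2: a=2, c=M2/2=-204/35, d=(M3−M2)/(6·1)=181/105, b=Δ2−h2·(2M2+M3)/6=221/105
seg 3: a=0, c=M3/2=-23/35, d=(M4−M3)/(6·1)=109/105, b=Δ3−h3·(2M3+M4)/6=-92/21
seg 4: a=-4, c=M4/2=86/35, d=(M5−M4)/(6·3)=-86/315, b=Δ4−h4·(2M4+M5)/6=-271/105
t_q=9/4 → seg 1, τ=1/4; S=-3+521/105·τ+104/35·τ²+-44/15·τ³=-907/560

  seg 0: a=-5 b=-103/105 c=0 d=52/105
  seg 1: a=-3 b=521/105 c=104/35 d=-44/15
  seg 2: a=2 b=221/105 c=-204/35 d=181/105
  seg 3: a=0 b=-92/21 c=-23/35 d=109/105
  seg 4: a=-4 b=-271/105 c=86/35 d=-86/315
S(9/4) = -907/560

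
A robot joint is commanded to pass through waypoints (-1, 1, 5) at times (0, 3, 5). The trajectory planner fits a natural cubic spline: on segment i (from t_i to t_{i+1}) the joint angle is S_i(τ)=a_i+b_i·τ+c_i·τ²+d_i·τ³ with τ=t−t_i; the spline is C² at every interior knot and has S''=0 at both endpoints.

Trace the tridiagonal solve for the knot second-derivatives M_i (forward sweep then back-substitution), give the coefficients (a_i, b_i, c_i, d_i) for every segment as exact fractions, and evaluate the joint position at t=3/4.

Δ: Δ0=2/3, Δ1=2
row 1: diag=10, rhs=8; c'=1/5, d'=4/5
back: M1=4/5
M: M0=0, M1=4/5, M2=0
seg 0: a=-1, c=M0/2=0, d=(M1−M0)/(6·3)=2/45, b=Δ0−h0·(2M0+M1)/6=4/15
seg 1: a=1, c=M1/2=2/5, d=(M2−M1)/(6·2)=-1/15, b=Δ1−h1·(2M1+M2)/6=22/15
t_q=3/4 → seg 0, τ=3/4; S=-1+4/15·τ+0·τ²+2/45·τ³=-25/32

  seg 0: a=-1 b=4/15 c=0 d=2/45
  seg 1: a=1 b=22/15 c=2/5 d=-1/15
S(3/4) = -25/32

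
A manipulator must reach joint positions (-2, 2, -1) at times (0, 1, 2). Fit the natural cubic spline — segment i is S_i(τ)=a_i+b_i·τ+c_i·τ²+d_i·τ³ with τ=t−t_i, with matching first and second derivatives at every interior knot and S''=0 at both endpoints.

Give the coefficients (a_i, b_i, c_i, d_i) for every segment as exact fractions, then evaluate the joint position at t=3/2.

  seg 0: a=-2 b=23/4 c=0 d=-7/4
  seg 1: a=2 b=1/2 c=-21/4 d=7/4
S(3/2) = 37/32

Δ: Δ0=4, Δ1=-3
row 1: diag=4, rhs=-42; c'=1/4, d'=-21/2
back: M1=-21/2
M: M0=0, M1=-21/2, M2=0
seg 0: a=-2, c=M0/2=0, d=(M1−M0)/(6·1)=-7/4, b=Δ0−h0·(2M0+M1)/6=23/4
seg 1: a=2, c=M1/2=-21/4, d=(M2−M1)/(6·1)=7/4, b=Δ1−h1·(2M1+M2)/6=1/2
t_q=3/2 → seg 1, τ=1/2; S=2+1/2·τ+-21/4·τ²+7/4·τ³=37/32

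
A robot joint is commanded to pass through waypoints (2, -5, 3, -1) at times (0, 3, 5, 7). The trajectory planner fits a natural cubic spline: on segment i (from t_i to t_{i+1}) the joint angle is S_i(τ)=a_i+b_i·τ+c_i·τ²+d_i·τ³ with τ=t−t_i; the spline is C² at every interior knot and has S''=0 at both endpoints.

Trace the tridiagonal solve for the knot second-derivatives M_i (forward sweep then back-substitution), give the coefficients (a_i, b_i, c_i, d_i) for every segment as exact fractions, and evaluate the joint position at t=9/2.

Δ: Δ0=-7/3, Δ1=4, Δ2=-2
row 1: diag=10, rhs=38; c'=1/5, d'=19/5
row 2: denom=8−2·1/5=38/5; d'=(-36−2·19/5)/(38/5)=-109/19
back: M2=-109/19
back: M1=19/5−1/5·-109/19=94/19
M: M0=0, M1=94/19, M2=-109/19, M3=0
seg 0: a=2, c=M0/2=0, d=(M1−M0)/(6·3)=47/171, b=Δ0−h0·(2M0+M1)/6=-274/57
seg 1: a=-5, c=M1/2=47/19, d=(M2−M1)/(6·2)=-203/228, b=Δ1−h1·(2M1+M2)/6=149/57
seg 2: a=3, c=M2/2=-109/38, d=(M3−M2)/(6·2)=109/228, b=Δ2−h2·(2M2+M3)/6=104/57
t_q=9/2 → seg 1, τ=3/2; S=-5+149/57·τ+47/19·τ²+-203/228·τ³=901/608

  seg 0: a=2 b=-274/57 c=0 d=47/171
  seg 1: a=-5 b=149/57 c=47/19 d=-203/228
  seg 2: a=3 b=104/57 c=-109/38 d=109/228
S(9/2) = 901/608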